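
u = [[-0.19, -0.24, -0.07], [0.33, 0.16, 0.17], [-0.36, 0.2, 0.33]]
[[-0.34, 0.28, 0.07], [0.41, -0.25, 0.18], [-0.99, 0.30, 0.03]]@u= [[0.13, 0.14, 0.09], [-0.23, -0.10, -0.01], [0.28, 0.29, 0.13]]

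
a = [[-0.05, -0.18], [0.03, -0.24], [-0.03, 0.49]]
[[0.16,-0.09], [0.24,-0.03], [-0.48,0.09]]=a @ [[0.24, 0.97], [-0.97, 0.24]]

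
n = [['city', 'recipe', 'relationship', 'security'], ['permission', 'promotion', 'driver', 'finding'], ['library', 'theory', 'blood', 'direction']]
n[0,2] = 'relationship'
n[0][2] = 'relationship'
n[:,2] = ['relationship', 'driver', 'blood']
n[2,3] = 'direction'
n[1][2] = 'driver'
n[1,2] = 'driver'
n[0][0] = 'city'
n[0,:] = ['city', 'recipe', 'relationship', 'security']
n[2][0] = 'library'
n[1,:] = ['permission', 'promotion', 'driver', 'finding']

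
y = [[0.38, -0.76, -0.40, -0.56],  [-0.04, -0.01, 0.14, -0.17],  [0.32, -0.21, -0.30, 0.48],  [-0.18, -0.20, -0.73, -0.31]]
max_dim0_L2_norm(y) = 0.9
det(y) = -0.01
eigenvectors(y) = [[-0.92+0.00j, (-0.16+0.3j), (-0.16-0.3j), 0.65+0.00j],  [(-0.09+0j), (-0.22-0.05j), -0.22+0.05j, 0.67+0.00j],  [-0.13+0.00j, (0.65+0j), (0.65-0j), -0.24+0.00j],  [(0.36+0j), -0.04+0.64j, (-0.04-0.64j), -0.27+0.00j]]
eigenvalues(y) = [(0.47+0j), (-0.34+0.63j), (-0.34-0.63j), (-0.03+0j)]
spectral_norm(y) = 1.25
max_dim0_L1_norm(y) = 1.57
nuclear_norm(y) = 2.56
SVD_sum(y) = [[0.22, -0.64, -0.64, -0.48], [-0.0, 0.01, 0.01, 0.0], [0.03, -0.1, -0.10, -0.07], [0.14, -0.41, -0.41, -0.31]] + [[-0.02, 0.01, 0.01, -0.04], [-0.09, 0.03, 0.06, -0.16], [0.3, -0.11, -0.19, 0.55], [-0.04, 0.02, 0.03, -0.07]] + [[0.18, -0.13, 0.22, -0.05],[0.06, -0.04, 0.07, -0.01],[-0.01, 0.01, -0.01, 0.0],[-0.28, 0.20, -0.35, 0.07]] + [[0.0, 0.0, -0.0, -0.0],[-0.01, -0.01, 0.0, 0.0],[-0.0, -0.00, 0.00, 0.00],[-0.00, -0.00, 0.00, 0.00]]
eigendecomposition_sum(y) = [[(0.44-0j), (-0.55+0j), (-0.09+0j), -0.25-0.00j], [(0.04-0j), (-0.05+0j), (-0.01+0j), (-0.02-0j)], [0.06-0.00j, -0.08+0.00j, -0.01+0.00j, (-0.04-0j)], [(-0.17+0j), (0.22-0j), (0.04+0j), (0.1+0j)]] + [[-0.03+0.06j, -0.09-0.09j, -0.15-0.17j, (-0.15+0.07j)],[-0.04-0.01j, (0.04-0.07j), 0.08-0.12j, (-0.07-0.09j)],[(0.13-0j), -0.07+0.23j, (-0.15+0.4j), 0.26+0.19j],[(-0+0.13j), -0.22-0.08j, (-0.39-0.17j), -0.21+0.24j]] + [[-0.03-0.06j, (-0.09+0.09j), -0.15+0.17j, -0.15-0.07j],[(-0.04+0.01j), (0.04+0.07j), 0.08+0.12j, -0.07+0.09j],[(0.13+0j), (-0.07-0.23j), -0.15-0.40j, (0.26-0.19j)],[-0.00-0.13j, (-0.22+0.08j), -0.39+0.17j, -0.21-0.24j]] + [[-0j,  (-0.04-0j),  -0.01-0.00j,  -0.00-0.00j], [0.00-0.00j,  -0.04-0.00j,  -0.01-0.00j,  (-0.01-0j)], [(-0+0j),  0.01+0.00j,  0.00+0.00j,  0j], [-0.00+0.00j,  (0.02+0j),  (0.01+0j),  0j]]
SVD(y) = [[-0.83, -0.07, 0.54, 0.11], [0.01, -0.28, 0.17, -0.94], [-0.13, 0.95, -0.02, -0.29], [-0.54, -0.13, -0.83, -0.12]] @ diag([1.2525324844275476, 0.7002404387486694, 0.5955961850176247, 0.013816214650783401]) @ [[-0.21, 0.61, 0.61, 0.46], [0.45, -0.17, -0.29, 0.83], [0.57, -0.40, 0.7, -0.14], [0.66, 0.66, -0.22, -0.29]]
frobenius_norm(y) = 1.55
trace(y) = -0.24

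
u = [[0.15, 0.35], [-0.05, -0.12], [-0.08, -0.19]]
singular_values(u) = [0.45, 0.0]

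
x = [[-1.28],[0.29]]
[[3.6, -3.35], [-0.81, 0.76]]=x @ [[-2.81, 2.62]]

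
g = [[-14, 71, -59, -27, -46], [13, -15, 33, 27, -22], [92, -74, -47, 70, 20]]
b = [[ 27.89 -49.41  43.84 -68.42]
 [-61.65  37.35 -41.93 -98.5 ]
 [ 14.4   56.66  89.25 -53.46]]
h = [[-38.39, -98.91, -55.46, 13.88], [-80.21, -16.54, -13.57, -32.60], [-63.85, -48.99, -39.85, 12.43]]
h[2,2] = -39.85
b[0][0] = 27.89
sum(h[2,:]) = -140.26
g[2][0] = 92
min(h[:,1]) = -98.91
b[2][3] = -53.46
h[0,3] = 13.88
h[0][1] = -98.91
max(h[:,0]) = -38.39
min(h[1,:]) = -80.21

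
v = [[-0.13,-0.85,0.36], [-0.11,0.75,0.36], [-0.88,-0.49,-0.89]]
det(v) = 0.67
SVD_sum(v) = [[-0.22, -0.3, -0.24], [0.32, 0.44, 0.35], [-0.62, -0.85, -0.68]] + [[0.28, -0.57, 0.45], [-0.14, 0.28, -0.22], [-0.17, 0.35, -0.27]] + [[-0.19, 0.02, 0.15], [-0.29, 0.03, 0.23], [-0.08, 0.01, 0.06]]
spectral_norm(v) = 1.48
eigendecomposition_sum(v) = [[(-0.14+0.37j),-0.14+0.26j,(0.22+0.26j)], [(0.03+0.15j),(0.01+0.11j),(0.12+0.03j)], [(-0.43-0.36j),(-0.29-0.31j),-0.45+0.18j]] + [[(-0.14-0.37j),(-0.14-0.26j),(0.22-0.26j)], [0.03-0.15j,(0.01-0.11j),(0.12-0.03j)], [(-0.43+0.36j),(-0.29+0.31j),(-0.45-0.18j)]] + [[0.14+0.00j,  -0.58+0.00j,  -0.09+0.00j], [(-0.18-0j),  (0.73-0j),  0.11-0.00j], [-0.02-0.00j,  0.09-0.00j,  (0.01-0j)]]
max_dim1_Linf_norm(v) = 0.89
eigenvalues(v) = [(-0.58+0.66j), (-0.58-0.66j), (0.88+0j)]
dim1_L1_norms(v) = [1.34, 1.22, 2.26]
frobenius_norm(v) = 1.84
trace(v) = -0.27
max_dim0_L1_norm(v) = 2.09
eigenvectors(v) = [[0.19+0.53j,0.19-0.53j,0.62+0.00j], [0.17+0.13j,(0.17-0.13j),-0.78+0.00j], [(-0.8+0j),-0.80-0.00j,(-0.09+0j)]]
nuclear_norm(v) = 2.93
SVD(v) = [[-0.30,  0.79,  -0.54], [0.44,  -0.39,  -0.81], [-0.85,  -0.48,  -0.23]] @ diag([1.478609260055179, 0.9911741064976192, 0.45944373615027373]) @ [[0.5, 0.68, 0.54], [0.36, -0.73, 0.58], [0.79, -0.09, -0.61]]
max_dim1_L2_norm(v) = 1.34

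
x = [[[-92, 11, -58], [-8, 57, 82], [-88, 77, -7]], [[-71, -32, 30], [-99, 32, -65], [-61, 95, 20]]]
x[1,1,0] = -99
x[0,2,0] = -88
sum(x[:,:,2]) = 2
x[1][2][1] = 95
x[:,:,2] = [[-58, 82, -7], [30, -65, 20]]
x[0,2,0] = -88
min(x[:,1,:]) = -99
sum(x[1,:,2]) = -15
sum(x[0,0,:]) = -139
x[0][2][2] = -7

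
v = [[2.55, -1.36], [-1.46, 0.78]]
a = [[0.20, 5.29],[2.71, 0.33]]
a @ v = [[-7.21, 3.85], [6.43, -3.43]]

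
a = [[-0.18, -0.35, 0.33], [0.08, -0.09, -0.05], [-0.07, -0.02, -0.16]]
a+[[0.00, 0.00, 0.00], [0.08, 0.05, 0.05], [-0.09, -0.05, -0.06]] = [[-0.18,  -0.35,  0.33], [0.16,  -0.04,  0.0], [-0.16,  -0.07,  -0.22]]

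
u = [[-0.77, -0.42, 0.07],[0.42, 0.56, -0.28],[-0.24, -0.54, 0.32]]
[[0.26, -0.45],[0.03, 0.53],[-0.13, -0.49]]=u@[[-0.44, 0.29],[0.08, 0.44],[-0.6, -0.57]]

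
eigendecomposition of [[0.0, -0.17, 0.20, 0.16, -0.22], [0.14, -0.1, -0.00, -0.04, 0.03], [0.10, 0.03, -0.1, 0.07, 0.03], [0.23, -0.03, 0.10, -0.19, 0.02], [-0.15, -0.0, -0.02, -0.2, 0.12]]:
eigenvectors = [[(-0.62+0j), 0.03-0.41j, (0.03+0.41j), (0.02+0j), 0.21+0.00j], [(-0.13+0j), (-0.35+0.21j), -0.35-0.21j, 0.09+0.00j, -0.66+0.00j], [-0.15+0.00j, (0.09+0.41j), (0.09-0.41j), 0.56+0.00j, -0.62+0.00j], [-0.27+0.00j, (-0.6+0j), -0.60-0.00j, 0.39+0.00j, (0.24+0j)], [(0.71+0j), (-0.25-0.23j), -0.25+0.23j, (0.73+0j), 0.26+0.00j]]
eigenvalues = [(0.33+0j), (-0.23+0.11j), (-0.23-0.11j), (-0.01+0j), (-0.14+0j)]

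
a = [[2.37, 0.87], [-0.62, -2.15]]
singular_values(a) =[3.02, 1.51]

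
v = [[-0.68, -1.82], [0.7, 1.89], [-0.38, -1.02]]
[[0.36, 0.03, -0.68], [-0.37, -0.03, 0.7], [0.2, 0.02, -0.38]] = v @ [[-0.26, 0.01, 0.89], [-0.1, -0.02, 0.04]]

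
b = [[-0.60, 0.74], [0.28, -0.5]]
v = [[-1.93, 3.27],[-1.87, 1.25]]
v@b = [[2.07, -3.06], [1.47, -2.01]]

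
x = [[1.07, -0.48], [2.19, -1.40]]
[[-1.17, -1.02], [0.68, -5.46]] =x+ [[-2.24,-0.54], [-1.51,-4.06]]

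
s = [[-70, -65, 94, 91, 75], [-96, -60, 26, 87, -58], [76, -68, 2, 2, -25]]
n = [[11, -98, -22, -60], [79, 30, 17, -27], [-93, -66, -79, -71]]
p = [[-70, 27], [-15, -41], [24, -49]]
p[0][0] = -70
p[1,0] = -15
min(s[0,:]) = -70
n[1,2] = 17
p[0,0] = -70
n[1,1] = 30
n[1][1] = 30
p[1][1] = -41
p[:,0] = [-70, -15, 24]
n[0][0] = 11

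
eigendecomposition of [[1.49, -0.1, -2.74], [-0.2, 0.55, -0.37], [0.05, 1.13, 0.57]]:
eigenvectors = [[(-0.99+0j), 0.84+0.00j, 0.84-0.00j], [0.14+0.00j, 0.16+0.29j, 0.16-0.29j], [0.09+0.00j, 0.32-0.29j, 0.32+0.29j]]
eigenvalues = [(1.75+0j), (0.43+0.91j), (0.43-0.91j)]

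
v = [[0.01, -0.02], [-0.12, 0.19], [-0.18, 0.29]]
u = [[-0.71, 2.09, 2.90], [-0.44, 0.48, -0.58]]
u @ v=[[-0.78, 1.25], [0.04, -0.07]]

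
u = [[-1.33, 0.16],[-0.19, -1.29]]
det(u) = 1.746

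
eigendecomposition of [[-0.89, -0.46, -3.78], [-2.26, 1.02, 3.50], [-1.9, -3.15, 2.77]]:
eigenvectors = [[(-0.9+0j), (-0.39-0.2j), -0.39+0.20j], [-0.16+0.00j, (0.73+0j), (0.73-0j)], [-0.41+0.00j, 0.12+0.51j, (0.12-0.51j)]]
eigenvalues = [(-2.69+0j), (2.79+3.08j), (2.79-3.08j)]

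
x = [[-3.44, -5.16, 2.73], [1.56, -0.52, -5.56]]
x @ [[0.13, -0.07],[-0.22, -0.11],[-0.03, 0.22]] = [[0.61,1.41], [0.48,-1.28]]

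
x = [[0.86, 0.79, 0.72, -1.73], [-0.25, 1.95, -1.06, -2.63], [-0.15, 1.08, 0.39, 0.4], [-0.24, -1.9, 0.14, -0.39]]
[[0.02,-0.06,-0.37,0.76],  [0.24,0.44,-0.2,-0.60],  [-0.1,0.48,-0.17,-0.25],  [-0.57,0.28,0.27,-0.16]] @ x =[[-0.09, -1.94, 0.04, -0.32], [0.27, 1.97, -0.46, -1.42], [-0.12, 1.15, -0.68, -1.06], [-0.56, 0.69, -0.62, 0.42]]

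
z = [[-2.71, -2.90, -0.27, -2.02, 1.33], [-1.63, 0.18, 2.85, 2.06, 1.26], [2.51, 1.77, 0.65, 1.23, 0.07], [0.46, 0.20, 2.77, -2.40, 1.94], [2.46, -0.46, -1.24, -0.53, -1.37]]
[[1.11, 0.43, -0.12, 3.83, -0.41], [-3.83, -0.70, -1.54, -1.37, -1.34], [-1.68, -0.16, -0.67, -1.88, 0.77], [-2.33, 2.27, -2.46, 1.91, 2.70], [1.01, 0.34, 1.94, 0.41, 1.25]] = z @ [[-0.32, 0.1, 0.14, 0.1, 0.50], [0.26, 0.1, -0.59, -0.74, 0.08], [-1.08, 0.35, -0.11, -0.16, 0.35], [-0.5, -0.65, 0.13, -0.61, -0.69], [-0.23, -0.17, -0.92, 0.51, -0.09]]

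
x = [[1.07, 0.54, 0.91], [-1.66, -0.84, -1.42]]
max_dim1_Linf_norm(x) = 1.66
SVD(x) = [[-0.54,0.84],[0.84,0.54]] @ diag([2.782478842634543, 0.0033897331952794734]) @ [[-0.71, -0.36, -0.61], [0.66, -0.03, -0.75]]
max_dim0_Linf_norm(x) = 1.66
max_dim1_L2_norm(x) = 2.34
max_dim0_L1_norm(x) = 2.73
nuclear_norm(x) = 2.79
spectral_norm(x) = 2.78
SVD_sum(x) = [[1.07, 0.54, 0.91], [-1.66, -0.84, -1.42]] + [[0.0,-0.00,-0.00], [0.0,-0.0,-0.00]]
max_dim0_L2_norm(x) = 1.97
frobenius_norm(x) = 2.78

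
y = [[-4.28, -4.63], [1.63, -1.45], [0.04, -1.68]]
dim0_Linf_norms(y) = [4.28, 4.63]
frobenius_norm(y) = 6.88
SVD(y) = [[-0.98, 0.1], [-0.01, -0.88], [-0.19, -0.46]] @ diag([6.423573687135036, 2.4650357169717423]) @ [[0.65, 0.76], [-0.76, 0.65]]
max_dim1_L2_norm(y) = 6.31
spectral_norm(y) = 6.42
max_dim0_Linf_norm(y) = 4.63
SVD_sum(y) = [[-4.10, -4.78],[-0.03, -0.03],[-0.81, -0.95]] + [[-0.18, 0.15], [1.66, -1.42], [0.85, -0.73]]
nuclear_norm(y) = 8.89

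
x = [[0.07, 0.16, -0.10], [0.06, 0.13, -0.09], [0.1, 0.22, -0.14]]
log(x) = [[(-3.82+3.01j), 4.48-0.07j, (-1.62-2.15j)],  [(2.45-1.45j), -0.54+0.03j, -3.06+1.04j],  [2.85-0.14j, 6.11+0.00j, -8.08+0.10j]]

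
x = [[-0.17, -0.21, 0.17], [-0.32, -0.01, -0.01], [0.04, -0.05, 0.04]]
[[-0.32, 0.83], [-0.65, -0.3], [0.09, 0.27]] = x@ [[2.06, 0.9], [-0.45, -2.14], [-0.4, 3.15]]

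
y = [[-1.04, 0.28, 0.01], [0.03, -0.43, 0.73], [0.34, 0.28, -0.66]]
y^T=[[-1.04,0.03,0.34], [0.28,-0.43,0.28], [0.01,0.73,-0.66]]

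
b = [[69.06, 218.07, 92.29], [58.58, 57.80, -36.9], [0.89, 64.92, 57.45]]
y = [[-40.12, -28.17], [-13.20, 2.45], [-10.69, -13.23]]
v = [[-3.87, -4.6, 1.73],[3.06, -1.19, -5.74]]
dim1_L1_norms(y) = [68.29, 15.65, 23.92]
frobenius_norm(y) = 53.60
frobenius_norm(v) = 9.10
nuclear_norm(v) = 12.61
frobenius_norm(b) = 276.57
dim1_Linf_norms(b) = [218.07, 58.58, 64.92]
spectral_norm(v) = 7.61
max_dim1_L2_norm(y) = 49.02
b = y @ v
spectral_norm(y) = 52.52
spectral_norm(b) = 264.59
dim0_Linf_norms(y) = [40.12, 28.17]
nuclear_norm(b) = 345.12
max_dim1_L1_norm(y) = 68.29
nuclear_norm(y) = 63.19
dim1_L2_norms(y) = [49.02, 13.43, 17.01]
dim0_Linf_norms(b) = [69.06, 218.07, 92.29]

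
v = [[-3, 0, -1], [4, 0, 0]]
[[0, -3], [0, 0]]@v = [[-12, 0, 0], [0, 0, 0]]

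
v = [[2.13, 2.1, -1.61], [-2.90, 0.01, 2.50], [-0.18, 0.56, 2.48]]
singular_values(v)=[5.11, 2.29, 1.19]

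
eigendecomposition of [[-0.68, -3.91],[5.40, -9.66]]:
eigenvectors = [[0.63+0.14j, (0.63-0.14j)], [(0.76+0j), (0.76-0j)]]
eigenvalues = [(-5.17+0.98j), (-5.17-0.98j)]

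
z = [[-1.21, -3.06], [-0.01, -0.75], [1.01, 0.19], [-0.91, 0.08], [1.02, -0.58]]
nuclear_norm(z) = 5.14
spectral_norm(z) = 3.42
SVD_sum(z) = [[-1.32, -3.01],[-0.28, -0.63],[0.23, 0.53],[-0.12, -0.27],[-0.05, -0.11]] + [[0.11, -0.05], [0.27, -0.12], [0.78, -0.34], [-0.79, 0.35], [1.07, -0.47]]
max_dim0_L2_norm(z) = 3.21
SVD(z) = [[-0.96, -0.07], [-0.20, -0.17], [0.17, -0.50], [-0.09, 0.51], [-0.04, -0.68]] @ diag([3.4244033885421077, 1.712092705591997]) @ [[0.4, 0.92], [-0.92, 0.40]]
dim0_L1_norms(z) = [4.16, 4.66]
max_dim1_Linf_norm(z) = 3.06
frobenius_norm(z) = 3.83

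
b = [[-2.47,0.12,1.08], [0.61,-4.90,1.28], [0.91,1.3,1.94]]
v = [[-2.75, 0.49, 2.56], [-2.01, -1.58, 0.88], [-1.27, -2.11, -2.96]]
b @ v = [[5.18, -3.68, -9.41], [6.55, 5.34, -6.54], [-7.58, -5.70, -2.27]]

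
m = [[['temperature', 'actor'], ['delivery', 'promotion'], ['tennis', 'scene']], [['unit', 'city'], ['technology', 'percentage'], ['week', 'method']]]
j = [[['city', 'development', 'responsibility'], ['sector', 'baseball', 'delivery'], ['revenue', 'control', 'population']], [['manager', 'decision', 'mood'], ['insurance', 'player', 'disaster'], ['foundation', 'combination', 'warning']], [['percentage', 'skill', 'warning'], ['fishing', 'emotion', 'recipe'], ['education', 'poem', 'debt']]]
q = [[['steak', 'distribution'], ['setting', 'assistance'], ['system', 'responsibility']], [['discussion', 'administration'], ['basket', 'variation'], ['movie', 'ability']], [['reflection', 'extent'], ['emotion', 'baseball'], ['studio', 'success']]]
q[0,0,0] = 'steak'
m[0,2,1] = 'scene'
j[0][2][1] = 'control'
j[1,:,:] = [['manager', 'decision', 'mood'], ['insurance', 'player', 'disaster'], ['foundation', 'combination', 'warning']]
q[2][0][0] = 'reflection'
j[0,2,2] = 'population'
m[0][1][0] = 'delivery'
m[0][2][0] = 'tennis'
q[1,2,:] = ['movie', 'ability']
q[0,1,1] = 'assistance'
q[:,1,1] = ['assistance', 'variation', 'baseball']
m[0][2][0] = 'tennis'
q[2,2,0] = 'studio'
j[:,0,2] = ['responsibility', 'mood', 'warning']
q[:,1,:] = [['setting', 'assistance'], ['basket', 'variation'], ['emotion', 'baseball']]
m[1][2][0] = 'week'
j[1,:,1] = ['decision', 'player', 'combination']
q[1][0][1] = 'administration'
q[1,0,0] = 'discussion'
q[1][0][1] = 'administration'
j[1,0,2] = 'mood'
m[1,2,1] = 'method'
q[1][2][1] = 'ability'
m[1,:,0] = ['unit', 'technology', 'week']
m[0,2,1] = 'scene'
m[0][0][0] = 'temperature'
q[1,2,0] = 'movie'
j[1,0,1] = 'decision'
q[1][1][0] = 'basket'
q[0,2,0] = 'system'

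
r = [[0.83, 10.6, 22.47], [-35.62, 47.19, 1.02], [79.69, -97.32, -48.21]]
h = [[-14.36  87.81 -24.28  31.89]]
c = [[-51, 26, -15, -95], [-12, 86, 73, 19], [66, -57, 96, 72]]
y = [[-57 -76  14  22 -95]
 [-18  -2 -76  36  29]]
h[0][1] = 87.81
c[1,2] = 73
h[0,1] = 87.81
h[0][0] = -14.36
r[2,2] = -48.21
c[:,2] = [-15, 73, 96]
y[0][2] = 14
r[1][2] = 1.02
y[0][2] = 14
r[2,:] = [79.69, -97.32, -48.21]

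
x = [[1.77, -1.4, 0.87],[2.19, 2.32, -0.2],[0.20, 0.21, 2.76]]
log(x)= [[0.87, -0.58, 0.30], [0.89, 1.11, -0.21], [0.04, 0.09, 1.01]]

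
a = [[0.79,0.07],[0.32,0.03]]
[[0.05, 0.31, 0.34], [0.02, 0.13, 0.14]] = a @ [[0.09,0.41,0.4], [-0.33,-0.14,0.4]]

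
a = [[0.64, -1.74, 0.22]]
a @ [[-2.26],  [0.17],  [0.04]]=[[-1.73]]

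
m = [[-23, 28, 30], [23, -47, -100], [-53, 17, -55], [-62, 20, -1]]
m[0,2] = 30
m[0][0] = -23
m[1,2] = -100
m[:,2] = [30, -100, -55, -1]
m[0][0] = -23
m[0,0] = -23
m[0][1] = 28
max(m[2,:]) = 17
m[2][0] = -53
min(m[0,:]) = -23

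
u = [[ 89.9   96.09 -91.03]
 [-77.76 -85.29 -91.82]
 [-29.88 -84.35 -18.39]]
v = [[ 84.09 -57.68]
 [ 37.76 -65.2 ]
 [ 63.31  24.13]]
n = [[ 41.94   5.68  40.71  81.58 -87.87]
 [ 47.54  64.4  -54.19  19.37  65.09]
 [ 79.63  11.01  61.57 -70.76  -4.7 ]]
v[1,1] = -65.2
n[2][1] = 11.01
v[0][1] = -57.68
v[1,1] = -65.2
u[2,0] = -29.88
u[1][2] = -91.82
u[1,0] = -77.76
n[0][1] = 5.68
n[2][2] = 61.57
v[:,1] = [-57.68, -65.2, 24.13]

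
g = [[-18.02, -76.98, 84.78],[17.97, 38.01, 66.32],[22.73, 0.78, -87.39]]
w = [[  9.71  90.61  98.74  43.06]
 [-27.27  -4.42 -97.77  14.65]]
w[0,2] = 98.74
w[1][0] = -27.27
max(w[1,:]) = 14.65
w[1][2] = -97.77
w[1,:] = [-27.27, -4.42, -97.77, 14.65]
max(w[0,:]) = 98.74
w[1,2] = -97.77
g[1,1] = 38.01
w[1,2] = -97.77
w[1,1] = -4.42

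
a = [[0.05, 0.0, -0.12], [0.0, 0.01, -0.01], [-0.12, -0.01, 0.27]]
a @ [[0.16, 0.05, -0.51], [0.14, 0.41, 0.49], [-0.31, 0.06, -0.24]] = [[0.05, -0.00, 0.00], [0.0, 0.00, 0.01], [-0.10, 0.01, -0.01]]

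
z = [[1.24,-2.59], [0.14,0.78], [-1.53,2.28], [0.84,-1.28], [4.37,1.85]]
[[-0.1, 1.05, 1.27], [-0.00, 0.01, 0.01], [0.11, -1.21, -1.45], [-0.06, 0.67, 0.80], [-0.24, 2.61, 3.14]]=z@ [[-0.06, 0.64, 0.77], [0.01, -0.1, -0.12]]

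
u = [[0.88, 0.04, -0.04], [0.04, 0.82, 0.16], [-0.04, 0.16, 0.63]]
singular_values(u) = [0.92, 0.88, 0.53]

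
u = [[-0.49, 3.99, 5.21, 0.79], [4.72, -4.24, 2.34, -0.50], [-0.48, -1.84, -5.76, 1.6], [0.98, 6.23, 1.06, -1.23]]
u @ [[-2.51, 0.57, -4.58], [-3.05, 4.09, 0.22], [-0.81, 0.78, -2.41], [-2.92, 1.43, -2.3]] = [[-17.47,21.23,-11.25], [0.65,-13.54,-27.04], [6.81,-10.0,12.0], [-18.73,25.11,-2.84]]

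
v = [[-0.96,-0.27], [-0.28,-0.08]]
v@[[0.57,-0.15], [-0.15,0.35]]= [[-0.51, 0.05], [-0.15, 0.01]]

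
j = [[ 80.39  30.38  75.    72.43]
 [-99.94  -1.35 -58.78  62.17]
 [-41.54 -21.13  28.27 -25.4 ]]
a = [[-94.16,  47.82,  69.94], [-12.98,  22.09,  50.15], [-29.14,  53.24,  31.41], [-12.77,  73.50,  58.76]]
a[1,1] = 22.09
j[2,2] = 28.27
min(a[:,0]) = -94.16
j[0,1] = 30.38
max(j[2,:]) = 28.27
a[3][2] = 58.76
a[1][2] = 50.15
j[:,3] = [72.43, 62.17, -25.4]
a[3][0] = -12.77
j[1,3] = 62.17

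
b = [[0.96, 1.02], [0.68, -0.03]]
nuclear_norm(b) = 1.97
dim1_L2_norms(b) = [1.4, 0.68]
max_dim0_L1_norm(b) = 1.64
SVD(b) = [[-0.94,-0.34], [-0.34,0.94]] @ diag([1.478729486574412, 0.4885274869803901]) @ [[-0.77, -0.64], [0.64, -0.77]]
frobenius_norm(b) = 1.56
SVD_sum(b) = [[1.07, 0.89],[0.39, 0.32]] + [[-0.11,0.13], [0.29,-0.35]]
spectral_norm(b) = 1.48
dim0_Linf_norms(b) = [0.96, 1.02]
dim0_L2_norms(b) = [1.18, 1.02]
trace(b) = 0.93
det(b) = -0.72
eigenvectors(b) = [[0.91,  -0.57], [0.42,  0.82]]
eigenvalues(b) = [1.43, -0.5]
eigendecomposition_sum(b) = [[1.08, 0.75], [0.50, 0.35]] + [[-0.12,0.27], [0.18,-0.38]]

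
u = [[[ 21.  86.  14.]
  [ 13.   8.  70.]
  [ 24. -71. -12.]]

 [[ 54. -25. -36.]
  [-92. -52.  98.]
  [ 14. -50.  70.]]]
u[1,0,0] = 54.0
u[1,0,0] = 54.0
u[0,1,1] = 8.0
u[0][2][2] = -12.0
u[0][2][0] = 24.0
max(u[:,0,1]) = 86.0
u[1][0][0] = 54.0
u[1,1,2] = 98.0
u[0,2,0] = 24.0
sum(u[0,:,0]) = 58.0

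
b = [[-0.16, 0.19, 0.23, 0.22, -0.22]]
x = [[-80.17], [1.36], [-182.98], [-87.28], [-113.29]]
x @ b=[[12.83, -15.23, -18.44, -17.64, 17.64],  [-0.22, 0.26, 0.31, 0.3, -0.30],  [29.28, -34.77, -42.09, -40.26, 40.26],  [13.96, -16.58, -20.07, -19.20, 19.20],  [18.13, -21.53, -26.06, -24.92, 24.92]]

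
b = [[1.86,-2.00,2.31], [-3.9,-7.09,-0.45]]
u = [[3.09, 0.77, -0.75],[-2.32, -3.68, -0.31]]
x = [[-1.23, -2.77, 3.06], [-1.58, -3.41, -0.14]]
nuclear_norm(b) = 11.63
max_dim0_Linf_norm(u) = 3.68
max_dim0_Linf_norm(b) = 7.09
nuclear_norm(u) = 7.11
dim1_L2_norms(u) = [3.27, 4.36]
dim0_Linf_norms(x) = [1.58, 3.41, 3.06]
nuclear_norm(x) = 7.52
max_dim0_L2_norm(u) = 3.86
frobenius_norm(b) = 8.86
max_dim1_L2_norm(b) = 8.1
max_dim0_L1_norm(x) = 6.18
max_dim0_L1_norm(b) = 9.09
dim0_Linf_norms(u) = [3.09, 3.68, 0.75]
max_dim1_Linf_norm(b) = 7.09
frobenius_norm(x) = 5.72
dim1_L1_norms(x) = [7.06, 5.13]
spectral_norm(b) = 8.14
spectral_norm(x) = 5.25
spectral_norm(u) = 5.05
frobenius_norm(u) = 5.45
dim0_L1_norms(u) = [5.41, 4.45, 1.06]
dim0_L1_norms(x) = [2.81, 6.18, 3.2]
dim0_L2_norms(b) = [4.32, 7.37, 2.35]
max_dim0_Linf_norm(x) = 3.41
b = u + x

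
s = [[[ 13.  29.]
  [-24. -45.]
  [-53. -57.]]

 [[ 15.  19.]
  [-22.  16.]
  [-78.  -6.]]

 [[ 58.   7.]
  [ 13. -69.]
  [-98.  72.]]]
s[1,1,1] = 16.0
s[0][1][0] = -24.0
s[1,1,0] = -22.0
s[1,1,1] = 16.0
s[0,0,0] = 13.0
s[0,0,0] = 13.0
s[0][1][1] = -45.0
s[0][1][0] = -24.0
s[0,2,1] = -57.0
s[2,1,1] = -69.0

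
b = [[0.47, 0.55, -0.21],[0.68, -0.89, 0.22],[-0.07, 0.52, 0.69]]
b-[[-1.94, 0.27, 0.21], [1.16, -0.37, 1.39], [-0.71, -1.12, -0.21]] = [[2.41, 0.28, -0.42], [-0.48, -0.52, -1.17], [0.64, 1.64, 0.90]]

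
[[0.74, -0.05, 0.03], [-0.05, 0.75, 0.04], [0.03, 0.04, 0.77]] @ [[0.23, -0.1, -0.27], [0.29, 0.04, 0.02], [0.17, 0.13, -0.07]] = [[0.16, -0.07, -0.2], [0.21, 0.04, 0.03], [0.15, 0.10, -0.06]]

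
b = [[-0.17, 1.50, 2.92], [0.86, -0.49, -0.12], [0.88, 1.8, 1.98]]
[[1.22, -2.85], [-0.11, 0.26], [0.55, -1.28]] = b@[[-0.15, 0.36], [-0.16, 0.38], [0.49, -1.15]]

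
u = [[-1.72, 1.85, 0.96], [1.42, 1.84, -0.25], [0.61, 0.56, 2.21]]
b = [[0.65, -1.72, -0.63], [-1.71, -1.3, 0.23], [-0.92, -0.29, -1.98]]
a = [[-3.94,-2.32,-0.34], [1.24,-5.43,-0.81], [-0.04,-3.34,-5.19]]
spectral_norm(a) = 7.83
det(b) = 8.35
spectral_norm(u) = 3.04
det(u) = -13.64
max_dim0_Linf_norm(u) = 2.21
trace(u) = 2.33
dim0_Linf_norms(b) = [1.71, 1.72, 1.98]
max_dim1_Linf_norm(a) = 5.43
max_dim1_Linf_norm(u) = 2.21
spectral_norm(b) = 2.64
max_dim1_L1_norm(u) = 4.53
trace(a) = -14.56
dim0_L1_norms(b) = [3.28, 3.31, 2.84]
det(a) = -113.90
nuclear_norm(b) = 6.20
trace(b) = -2.63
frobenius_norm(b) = 3.65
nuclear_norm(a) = 15.48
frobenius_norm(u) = 4.28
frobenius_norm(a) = 9.53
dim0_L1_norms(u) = [3.75, 4.25, 3.42]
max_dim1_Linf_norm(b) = 1.98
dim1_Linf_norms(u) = [1.85, 1.84, 2.21]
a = b @ u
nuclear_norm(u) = 7.29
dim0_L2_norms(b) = [2.05, 2.18, 2.09]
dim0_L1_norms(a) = [5.22, 11.09, 6.34]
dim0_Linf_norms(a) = [3.94, 5.43, 5.19]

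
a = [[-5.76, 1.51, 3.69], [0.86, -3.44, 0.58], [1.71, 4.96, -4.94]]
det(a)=-35.954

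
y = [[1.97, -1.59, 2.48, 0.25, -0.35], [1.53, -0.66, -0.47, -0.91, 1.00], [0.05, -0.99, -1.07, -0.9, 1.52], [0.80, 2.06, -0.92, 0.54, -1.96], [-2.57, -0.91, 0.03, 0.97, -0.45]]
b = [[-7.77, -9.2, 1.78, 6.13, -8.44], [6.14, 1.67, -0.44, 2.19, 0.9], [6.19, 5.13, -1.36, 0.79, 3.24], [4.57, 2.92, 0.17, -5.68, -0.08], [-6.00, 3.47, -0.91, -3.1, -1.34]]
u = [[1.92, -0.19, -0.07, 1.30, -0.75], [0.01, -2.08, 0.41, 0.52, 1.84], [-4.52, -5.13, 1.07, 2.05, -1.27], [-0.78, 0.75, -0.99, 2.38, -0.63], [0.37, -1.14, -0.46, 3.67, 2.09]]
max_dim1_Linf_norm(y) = 2.57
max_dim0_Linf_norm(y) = 2.57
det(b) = 8.38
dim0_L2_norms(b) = [13.9, 11.59, 2.46, 9.21, 9.18]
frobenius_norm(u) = 9.77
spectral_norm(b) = 19.34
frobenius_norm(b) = 22.42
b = y @ u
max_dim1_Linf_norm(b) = 9.2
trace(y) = 0.33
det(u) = -39.81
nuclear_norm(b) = 37.30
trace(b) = -14.48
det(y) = -0.15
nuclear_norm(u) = 17.75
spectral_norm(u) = 7.68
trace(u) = 5.38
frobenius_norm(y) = 6.42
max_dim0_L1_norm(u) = 9.92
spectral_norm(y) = 4.14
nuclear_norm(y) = 11.78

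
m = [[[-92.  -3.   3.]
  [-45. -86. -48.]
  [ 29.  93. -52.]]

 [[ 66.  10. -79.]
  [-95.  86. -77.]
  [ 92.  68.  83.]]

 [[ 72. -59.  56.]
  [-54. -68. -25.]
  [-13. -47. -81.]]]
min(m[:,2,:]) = -81.0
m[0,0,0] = -92.0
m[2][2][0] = -13.0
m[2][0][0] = 72.0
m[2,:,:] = [[72.0, -59.0, 56.0], [-54.0, -68.0, -25.0], [-13.0, -47.0, -81.0]]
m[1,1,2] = -77.0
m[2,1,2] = -25.0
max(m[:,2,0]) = 92.0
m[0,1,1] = -86.0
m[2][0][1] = -59.0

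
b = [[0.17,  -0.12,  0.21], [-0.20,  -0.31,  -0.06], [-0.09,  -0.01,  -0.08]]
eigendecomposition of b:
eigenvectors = [[-0.19, -0.87, -0.66], [-0.98, 0.35, 0.29], [-0.1, 0.35, 0.69]]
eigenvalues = [-0.35, 0.13, 0.0]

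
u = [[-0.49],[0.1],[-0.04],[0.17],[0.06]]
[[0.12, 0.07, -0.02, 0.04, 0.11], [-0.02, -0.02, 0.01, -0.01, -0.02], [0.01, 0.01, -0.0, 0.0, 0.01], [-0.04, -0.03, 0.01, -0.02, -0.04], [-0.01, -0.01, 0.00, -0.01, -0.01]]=u @ [[-0.24, -0.15, 0.05, -0.09, -0.23]]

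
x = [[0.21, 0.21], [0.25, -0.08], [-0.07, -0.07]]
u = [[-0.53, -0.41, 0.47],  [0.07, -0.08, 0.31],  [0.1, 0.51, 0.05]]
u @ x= [[-0.25, -0.11], [-0.03, -0.00], [0.14, -0.02]]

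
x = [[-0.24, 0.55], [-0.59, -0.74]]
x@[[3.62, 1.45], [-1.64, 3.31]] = [[-1.77, 1.47], [-0.92, -3.3]]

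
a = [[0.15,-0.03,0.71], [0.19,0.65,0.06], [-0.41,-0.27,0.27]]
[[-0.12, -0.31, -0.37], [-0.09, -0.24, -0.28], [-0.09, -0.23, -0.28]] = a@ [[0.19, 0.5, 0.59], [-0.18, -0.46, -0.54], [-0.22, -0.56, -0.67]]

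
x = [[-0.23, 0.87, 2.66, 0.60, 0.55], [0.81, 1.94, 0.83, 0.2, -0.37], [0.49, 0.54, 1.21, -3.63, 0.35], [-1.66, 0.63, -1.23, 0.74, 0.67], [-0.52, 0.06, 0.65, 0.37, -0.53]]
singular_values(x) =[4.25, 3.23, 1.95, 1.74, 0.74]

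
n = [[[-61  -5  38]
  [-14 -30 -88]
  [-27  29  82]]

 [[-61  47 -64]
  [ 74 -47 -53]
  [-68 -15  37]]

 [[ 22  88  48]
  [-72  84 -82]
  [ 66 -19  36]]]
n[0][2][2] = 82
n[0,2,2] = 82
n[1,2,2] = 37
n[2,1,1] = 84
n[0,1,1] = -30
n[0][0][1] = -5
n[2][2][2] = 36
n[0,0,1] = -5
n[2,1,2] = -82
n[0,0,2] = 38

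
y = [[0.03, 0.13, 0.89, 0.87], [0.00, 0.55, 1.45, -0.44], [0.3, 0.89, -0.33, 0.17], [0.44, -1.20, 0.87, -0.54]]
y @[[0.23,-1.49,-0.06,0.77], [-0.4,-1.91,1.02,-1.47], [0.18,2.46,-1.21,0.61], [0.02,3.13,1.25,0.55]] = [[0.13, 4.62, 0.14, 0.85], [0.03, 1.14, -1.74, -0.17], [-0.34, -2.43, 1.5, -1.19], [0.73, 2.09, -2.98, 2.34]]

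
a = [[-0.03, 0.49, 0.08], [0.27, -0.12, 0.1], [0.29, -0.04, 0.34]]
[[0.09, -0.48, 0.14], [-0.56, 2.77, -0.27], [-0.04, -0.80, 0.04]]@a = [[-0.09, 0.10, 0.01], [0.69, -0.6, 0.14], [-0.2, 0.07, -0.07]]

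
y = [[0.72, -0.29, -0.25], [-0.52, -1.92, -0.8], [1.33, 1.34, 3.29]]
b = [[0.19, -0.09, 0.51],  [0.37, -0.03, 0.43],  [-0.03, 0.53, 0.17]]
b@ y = [[0.86, 0.8, 1.7], [0.85, 0.53, 1.35], [-0.07, -0.78, 0.14]]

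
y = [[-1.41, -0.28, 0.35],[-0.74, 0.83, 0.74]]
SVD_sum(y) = [[-1.20, 0.24, 0.57], [-0.99, 0.2, 0.47]] + [[-0.21, -0.52, -0.22], [0.25, 0.63, 0.27]]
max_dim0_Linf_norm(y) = 1.41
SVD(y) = [[-0.77,-0.64], [-0.64,0.77]] @ diag([1.7537200264695882, 0.9473996351907183]) @ [[0.89,  -0.18,  -0.42], [0.35,  0.86,  0.37]]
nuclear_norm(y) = 2.70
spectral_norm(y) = 1.75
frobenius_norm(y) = 1.99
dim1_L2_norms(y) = [1.48, 1.34]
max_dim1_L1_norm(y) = 2.31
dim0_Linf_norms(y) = [1.41, 0.83, 0.74]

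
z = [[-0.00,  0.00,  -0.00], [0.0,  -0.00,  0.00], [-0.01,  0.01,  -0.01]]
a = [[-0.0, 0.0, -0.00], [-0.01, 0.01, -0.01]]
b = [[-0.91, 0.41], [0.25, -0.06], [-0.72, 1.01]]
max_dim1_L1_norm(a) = 0.03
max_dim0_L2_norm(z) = 0.01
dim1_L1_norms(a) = [0.0, 0.03]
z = b @ a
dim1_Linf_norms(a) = [0.0, 0.01]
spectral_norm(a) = 0.02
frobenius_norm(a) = 0.02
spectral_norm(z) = 0.02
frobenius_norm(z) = 0.02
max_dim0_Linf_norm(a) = 0.01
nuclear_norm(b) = 1.98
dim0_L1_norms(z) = [0.01, 0.01, 0.01]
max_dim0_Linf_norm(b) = 1.01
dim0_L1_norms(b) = [1.88, 1.48]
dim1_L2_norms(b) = [1.0, 0.26, 1.24]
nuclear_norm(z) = 0.02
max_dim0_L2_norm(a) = 0.01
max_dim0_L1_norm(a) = 0.01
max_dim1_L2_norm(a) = 0.02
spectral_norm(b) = 1.56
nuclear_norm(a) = 0.02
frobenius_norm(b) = 1.61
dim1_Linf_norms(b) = [0.91, 0.25, 1.01]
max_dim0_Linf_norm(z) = 0.01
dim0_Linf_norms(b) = [0.91, 1.01]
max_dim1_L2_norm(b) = 1.24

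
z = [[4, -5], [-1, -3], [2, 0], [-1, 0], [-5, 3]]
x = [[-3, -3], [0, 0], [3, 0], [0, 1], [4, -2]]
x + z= [[1, -8], [-1, -3], [5, 0], [-1, 1], [-1, 1]]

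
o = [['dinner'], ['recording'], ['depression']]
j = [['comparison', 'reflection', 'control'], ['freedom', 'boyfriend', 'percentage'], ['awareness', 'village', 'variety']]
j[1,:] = ['freedom', 'boyfriend', 'percentage']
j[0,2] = 'control'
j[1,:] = ['freedom', 'boyfriend', 'percentage']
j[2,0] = 'awareness'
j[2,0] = 'awareness'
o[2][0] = 'depression'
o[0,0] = 'dinner'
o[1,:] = ['recording']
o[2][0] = 'depression'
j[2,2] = 'variety'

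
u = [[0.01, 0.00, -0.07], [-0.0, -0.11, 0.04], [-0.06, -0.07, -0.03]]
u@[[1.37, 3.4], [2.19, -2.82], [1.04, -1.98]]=[[-0.06, 0.17], [-0.2, 0.23], [-0.27, 0.05]]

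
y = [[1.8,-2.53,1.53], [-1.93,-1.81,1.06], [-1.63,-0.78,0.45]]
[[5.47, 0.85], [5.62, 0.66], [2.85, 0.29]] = y @ [[-0.54, -0.01], [-2.01, -0.68], [0.89, -0.56]]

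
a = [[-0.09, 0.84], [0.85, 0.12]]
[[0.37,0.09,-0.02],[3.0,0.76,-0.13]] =a @ [[3.42,0.87,-0.15], [0.81,0.20,-0.04]]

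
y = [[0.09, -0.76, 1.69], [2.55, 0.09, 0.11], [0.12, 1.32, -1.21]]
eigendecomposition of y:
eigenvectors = [[0.26+0.00j, (0.29-0.42j), 0.29+0.42j],[0.82+0.00j, (-0.66+0j), -0.66-0.00j],[(0.51+0j), -0.10+0.54j, (-0.1-0.54j)]]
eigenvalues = [(0.98+0j), (-1.01+1.53j), (-1.01-1.53j)]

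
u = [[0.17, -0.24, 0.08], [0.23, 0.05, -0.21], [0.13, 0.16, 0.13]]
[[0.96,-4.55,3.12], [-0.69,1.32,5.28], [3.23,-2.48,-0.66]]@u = [[-0.48, 0.04, 1.44], [0.87, 1.08, 0.35], [-0.11, -1.00, 0.69]]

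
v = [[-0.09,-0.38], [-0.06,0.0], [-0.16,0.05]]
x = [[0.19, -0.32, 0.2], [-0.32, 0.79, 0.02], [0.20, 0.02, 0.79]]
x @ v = [[-0.03, -0.06],[-0.02, 0.12],[-0.15, -0.04]]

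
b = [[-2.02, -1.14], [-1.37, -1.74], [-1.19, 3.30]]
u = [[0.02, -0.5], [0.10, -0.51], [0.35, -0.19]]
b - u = [[-2.04,-0.64], [-1.47,-1.23], [-1.54,3.49]]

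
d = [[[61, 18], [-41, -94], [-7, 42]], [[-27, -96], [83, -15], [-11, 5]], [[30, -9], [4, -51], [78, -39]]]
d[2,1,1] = -51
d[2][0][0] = 30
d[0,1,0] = -41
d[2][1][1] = -51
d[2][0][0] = 30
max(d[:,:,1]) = 42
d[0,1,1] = -94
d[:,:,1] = [[18, -94, 42], [-96, -15, 5], [-9, -51, -39]]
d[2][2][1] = -39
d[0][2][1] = 42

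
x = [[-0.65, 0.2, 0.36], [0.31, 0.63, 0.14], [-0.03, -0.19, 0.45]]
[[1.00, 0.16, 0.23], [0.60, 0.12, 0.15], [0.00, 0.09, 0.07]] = x @[[-0.88,-0.05,-0.13], [1.28,0.16,0.25], [0.49,0.26,0.26]]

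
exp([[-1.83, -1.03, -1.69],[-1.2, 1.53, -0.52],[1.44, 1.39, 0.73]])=[[0.55,-2.77,-0.71], [-1.90,5.62,-0.14], [-0.2,3.01,0.86]]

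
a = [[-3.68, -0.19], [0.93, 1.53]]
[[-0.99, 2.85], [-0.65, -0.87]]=a@ [[0.30, -0.77], [-0.61, -0.10]]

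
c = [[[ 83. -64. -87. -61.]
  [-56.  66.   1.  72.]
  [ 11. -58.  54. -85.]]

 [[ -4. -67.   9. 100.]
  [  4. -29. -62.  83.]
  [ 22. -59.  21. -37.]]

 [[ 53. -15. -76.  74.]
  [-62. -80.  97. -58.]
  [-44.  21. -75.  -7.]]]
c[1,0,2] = 9.0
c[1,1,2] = -62.0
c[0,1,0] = -56.0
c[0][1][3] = 72.0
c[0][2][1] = -58.0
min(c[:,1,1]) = -80.0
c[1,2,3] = -37.0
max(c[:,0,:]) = 100.0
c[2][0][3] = 74.0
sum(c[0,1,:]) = 83.0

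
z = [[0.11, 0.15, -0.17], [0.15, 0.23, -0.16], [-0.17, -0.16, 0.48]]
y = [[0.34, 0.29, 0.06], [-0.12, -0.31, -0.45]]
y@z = [[0.07, 0.11, -0.08], [0.02, -0.02, -0.15]]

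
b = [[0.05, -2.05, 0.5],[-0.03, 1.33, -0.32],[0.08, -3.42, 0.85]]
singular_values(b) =[4.33, 0.01, 0.0]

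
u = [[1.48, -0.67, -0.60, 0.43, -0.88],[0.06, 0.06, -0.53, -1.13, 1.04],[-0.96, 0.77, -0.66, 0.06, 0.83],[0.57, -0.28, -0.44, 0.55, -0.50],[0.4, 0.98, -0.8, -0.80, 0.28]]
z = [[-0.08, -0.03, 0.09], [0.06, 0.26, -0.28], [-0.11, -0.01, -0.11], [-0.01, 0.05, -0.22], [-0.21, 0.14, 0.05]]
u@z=[[0.09,-0.31,0.25],  [-0.15,0.11,0.35],  [0.02,0.35,-0.2],  [0.09,-0.13,0.03],  [0.06,0.25,0.04]]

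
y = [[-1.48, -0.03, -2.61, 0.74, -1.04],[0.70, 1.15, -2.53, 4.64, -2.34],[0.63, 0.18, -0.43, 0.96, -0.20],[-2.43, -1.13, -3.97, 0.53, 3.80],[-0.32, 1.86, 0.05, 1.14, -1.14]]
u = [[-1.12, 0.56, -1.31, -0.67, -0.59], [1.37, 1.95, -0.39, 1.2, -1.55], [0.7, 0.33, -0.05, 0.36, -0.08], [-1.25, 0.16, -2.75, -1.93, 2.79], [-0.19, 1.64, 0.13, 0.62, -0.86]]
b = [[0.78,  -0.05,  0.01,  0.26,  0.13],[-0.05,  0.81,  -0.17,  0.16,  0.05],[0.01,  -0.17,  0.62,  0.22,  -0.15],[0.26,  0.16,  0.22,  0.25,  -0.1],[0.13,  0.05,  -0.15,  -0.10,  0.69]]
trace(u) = -2.01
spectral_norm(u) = 5.13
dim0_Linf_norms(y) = [2.43, 1.86, 3.97, 4.64, 3.8]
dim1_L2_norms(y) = [3.26, 5.93, 1.26, 6.14, 2.48]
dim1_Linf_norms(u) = [1.31, 1.95, 0.7, 2.79, 1.64]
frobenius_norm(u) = 6.25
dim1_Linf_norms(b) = [0.78, 0.81, 0.62, 0.26, 0.69]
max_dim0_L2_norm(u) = 3.36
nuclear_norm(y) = 16.76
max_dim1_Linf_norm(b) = 0.81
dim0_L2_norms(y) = [3.01, 2.47, 5.4, 4.96, 4.73]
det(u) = -0.06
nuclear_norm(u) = 10.66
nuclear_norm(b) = 3.15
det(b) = -0.00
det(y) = 28.88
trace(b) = 3.15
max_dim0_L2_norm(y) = 5.4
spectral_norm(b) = 0.97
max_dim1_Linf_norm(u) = 2.79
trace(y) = -1.37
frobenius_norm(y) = 9.55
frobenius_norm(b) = 1.62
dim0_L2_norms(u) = [2.28, 2.63, 3.07, 2.48, 3.36]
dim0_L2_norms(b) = [0.83, 0.85, 0.7, 0.46, 0.73]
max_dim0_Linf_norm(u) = 2.79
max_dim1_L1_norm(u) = 8.88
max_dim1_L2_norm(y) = 6.14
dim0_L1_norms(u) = [4.63, 4.64, 4.63, 4.78, 5.87]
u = y @ b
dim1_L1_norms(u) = [4.25, 6.46, 1.52, 8.88, 3.44]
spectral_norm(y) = 6.72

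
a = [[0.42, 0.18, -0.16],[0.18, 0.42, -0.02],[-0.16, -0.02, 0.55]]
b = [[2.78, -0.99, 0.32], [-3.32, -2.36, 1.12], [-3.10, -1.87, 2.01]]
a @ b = [[1.07, -0.54, 0.01], [-0.83, -1.13, 0.49], [-2.08, -0.82, 1.03]]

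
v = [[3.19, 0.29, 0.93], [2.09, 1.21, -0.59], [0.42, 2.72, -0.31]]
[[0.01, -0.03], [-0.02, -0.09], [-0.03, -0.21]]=v @ [[-0.00,-0.00],[-0.01,-0.08],[0.01,-0.01]]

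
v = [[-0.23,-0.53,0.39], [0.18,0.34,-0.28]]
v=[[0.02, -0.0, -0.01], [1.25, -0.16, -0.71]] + [[-0.25,-0.53,0.4],  [-1.07,0.50,0.43]]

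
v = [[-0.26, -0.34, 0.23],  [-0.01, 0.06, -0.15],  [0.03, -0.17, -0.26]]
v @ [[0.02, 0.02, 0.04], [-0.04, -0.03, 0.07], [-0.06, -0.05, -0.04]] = [[-0.01, -0.01, -0.04], [0.01, 0.01, 0.01], [0.02, 0.02, -0.00]]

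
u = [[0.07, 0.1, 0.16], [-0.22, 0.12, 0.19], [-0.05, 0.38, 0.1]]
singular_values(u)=[0.48, 0.22, 0.15]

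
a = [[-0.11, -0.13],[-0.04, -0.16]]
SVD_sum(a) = [[-0.08, -0.15], [-0.07, -0.14]] + [[-0.03, 0.02], [0.03, -0.02]]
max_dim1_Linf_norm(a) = 0.16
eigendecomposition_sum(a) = [[-0.04, 0.05], [0.02, -0.02]] + [[-0.07, -0.18], [-0.06, -0.14]]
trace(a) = -0.27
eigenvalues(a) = [-0.06, -0.21]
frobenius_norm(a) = 0.24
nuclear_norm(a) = 0.28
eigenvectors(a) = [[0.93, 0.79], [-0.37, 0.61]]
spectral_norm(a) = 0.23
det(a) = 0.01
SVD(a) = [[-0.72, -0.69], [-0.69, 0.72]] @ diag([0.2309027204409238, 0.053702268974230326]) @ [[0.46, 0.89],[0.89, -0.46]]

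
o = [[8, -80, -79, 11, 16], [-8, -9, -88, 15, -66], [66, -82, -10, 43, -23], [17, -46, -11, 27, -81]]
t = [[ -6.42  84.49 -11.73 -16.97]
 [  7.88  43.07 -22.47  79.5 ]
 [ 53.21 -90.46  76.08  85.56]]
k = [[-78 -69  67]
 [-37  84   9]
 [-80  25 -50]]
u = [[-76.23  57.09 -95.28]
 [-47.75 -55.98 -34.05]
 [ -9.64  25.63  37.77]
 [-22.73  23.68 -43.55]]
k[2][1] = 25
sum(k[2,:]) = -105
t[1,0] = 7.88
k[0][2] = 67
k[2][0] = -80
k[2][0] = -80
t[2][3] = 85.56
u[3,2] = -43.55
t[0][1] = 84.49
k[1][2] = 9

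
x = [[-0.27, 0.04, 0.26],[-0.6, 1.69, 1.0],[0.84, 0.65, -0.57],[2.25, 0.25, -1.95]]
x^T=[[-0.27,  -0.6,  0.84,  2.25], [0.04,  1.69,  0.65,  0.25], [0.26,  1.00,  -0.57,  -1.95]]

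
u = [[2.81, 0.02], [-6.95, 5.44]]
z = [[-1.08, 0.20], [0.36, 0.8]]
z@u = [[-4.42,1.07], [-4.55,4.36]]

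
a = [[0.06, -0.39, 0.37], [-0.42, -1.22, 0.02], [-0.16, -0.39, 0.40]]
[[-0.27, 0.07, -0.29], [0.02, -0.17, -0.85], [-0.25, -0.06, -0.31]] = a @[[-0.19, 0.60, 0.1], [0.04, -0.07, 0.66], [-0.65, 0.01, -0.1]]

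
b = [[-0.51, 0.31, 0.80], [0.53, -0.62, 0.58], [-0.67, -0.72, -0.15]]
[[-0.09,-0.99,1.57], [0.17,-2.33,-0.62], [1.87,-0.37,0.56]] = b@[[-1.13, -0.48, -1.52], [-1.49, 1.4, 0.46], [-0.26, -2.08, 0.82]]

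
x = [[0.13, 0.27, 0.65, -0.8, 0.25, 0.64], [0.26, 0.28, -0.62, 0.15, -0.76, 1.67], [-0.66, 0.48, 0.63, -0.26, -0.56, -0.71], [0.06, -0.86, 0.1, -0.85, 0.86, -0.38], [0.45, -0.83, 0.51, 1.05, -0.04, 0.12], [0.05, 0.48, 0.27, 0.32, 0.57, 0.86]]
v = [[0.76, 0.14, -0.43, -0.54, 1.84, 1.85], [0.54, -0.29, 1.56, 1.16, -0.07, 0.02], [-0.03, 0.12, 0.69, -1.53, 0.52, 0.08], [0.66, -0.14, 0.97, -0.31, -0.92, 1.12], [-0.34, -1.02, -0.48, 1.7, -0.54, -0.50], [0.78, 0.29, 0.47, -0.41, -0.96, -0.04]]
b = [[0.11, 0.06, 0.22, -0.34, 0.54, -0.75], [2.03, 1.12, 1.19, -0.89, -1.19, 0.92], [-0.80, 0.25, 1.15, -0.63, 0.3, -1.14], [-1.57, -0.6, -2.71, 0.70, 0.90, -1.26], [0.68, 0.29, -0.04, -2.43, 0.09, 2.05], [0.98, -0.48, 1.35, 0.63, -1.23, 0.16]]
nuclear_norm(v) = 10.67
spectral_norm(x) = 2.38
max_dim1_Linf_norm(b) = 2.71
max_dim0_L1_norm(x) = 4.38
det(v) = -7.81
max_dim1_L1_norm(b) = 7.74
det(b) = -13.62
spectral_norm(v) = 3.41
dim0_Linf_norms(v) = [0.78, 1.02, 1.56, 1.7, 1.84, 1.85]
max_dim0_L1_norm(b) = 6.66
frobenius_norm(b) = 6.58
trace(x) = 1.01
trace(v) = 0.27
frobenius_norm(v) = 5.06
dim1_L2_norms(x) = [1.27, 1.98, 1.4, 1.54, 1.51, 1.21]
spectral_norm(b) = 5.21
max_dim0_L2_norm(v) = 2.67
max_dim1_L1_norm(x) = 3.74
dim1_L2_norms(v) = [2.81, 2.04, 1.76, 1.9, 2.19, 1.42]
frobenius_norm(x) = 3.69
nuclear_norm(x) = 8.05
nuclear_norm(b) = 12.78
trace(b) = 3.33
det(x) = 1.74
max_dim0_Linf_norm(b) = 2.71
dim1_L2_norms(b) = [1.02, 3.14, 1.95, 3.61, 3.27, 2.22]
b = x @ v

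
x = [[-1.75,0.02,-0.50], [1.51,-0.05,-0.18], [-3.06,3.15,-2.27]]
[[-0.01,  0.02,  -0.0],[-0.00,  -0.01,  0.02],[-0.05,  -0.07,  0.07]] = x @ [[-0.00, -0.01, 0.01], [0.00, -0.04, 0.01], [0.02, -0.01, -0.03]]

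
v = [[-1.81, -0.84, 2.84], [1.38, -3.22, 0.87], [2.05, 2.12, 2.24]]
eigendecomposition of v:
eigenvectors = [[(0.43+0j), -0.73+0.00j, (-0.73-0j)],[0.20+0.00j, (-0.09+0.57j), (-0.09-0.57j)],[(0.88+0j), 0.34-0.15j, (0.34+0.15j)]]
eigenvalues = [(3.7+0j), (-3.24+1.23j), (-3.24-1.23j)]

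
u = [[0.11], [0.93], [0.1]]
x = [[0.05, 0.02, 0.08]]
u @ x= [[0.01, 0.00, 0.01], [0.05, 0.02, 0.07], [0.01, 0.00, 0.01]]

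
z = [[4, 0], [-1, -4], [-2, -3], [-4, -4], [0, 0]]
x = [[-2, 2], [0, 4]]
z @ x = [[-8, 8], [2, -18], [4, -16], [8, -24], [0, 0]]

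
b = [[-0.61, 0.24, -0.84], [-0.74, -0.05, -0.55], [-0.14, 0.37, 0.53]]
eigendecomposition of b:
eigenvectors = [[0.45-0.41j, 0.45+0.41j, (-0.57+0j)], [(0.76+0j), (0.76-0j), -0.04+0.00j], [-0.16-0.15j, -0.16+0.15j, 0.82+0.00j]]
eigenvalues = [(-0.37+0.51j), (-0.37-0.51j), (0.61+0j)]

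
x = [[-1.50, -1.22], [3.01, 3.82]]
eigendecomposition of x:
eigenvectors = [[-0.83, 0.26], [0.56, -0.97]]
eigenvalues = [-0.68, 3.0]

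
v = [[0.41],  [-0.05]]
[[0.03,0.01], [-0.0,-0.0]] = v @ [[0.08, 0.03]]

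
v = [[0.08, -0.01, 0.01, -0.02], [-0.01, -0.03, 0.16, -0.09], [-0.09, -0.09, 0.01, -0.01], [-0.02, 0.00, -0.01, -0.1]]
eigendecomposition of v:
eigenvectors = [[-0.79+0.00j, -0.06-0.01j, (-0.06+0.01j), 0.09+0.00j], [0.50+0.00j, (-0.79+0j), -0.79-0.00j, 0.28+0.00j], [0.34+0.00j, (-0.09-0.6j), (-0.09+0.6j), (0.37+0j)], [0.07+0.00j, 0.04+0.01j, 0.04-0.01j, (0.88+0j)]]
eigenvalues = [(0.08+0j), (-0.01+0.12j), (-0.01-0.12j), (-0.11+0j)]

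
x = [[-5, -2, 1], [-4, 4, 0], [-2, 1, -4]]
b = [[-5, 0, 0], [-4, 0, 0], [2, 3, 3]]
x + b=[[-10, -2, 1], [-8, 4, 0], [0, 4, -1]]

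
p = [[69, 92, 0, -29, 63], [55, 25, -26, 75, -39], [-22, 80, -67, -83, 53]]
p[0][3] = -29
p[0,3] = -29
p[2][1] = 80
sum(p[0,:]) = 195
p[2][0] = -22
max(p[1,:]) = 75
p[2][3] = -83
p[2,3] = -83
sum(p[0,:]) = 195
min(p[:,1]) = 25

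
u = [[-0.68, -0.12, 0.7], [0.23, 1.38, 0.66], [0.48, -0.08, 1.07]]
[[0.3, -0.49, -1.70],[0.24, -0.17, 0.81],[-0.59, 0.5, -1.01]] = u @[[-0.72,0.84,0.97], [0.39,-0.3,1.05], [-0.20,0.07,-1.30]]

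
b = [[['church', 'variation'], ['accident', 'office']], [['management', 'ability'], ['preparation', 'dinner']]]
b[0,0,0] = 'church'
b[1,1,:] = ['preparation', 'dinner']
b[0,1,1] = 'office'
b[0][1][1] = 'office'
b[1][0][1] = 'ability'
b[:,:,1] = [['variation', 'office'], ['ability', 'dinner']]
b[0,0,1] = 'variation'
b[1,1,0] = 'preparation'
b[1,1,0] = 'preparation'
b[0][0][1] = 'variation'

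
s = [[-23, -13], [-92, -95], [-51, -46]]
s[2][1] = -46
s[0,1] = -13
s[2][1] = -46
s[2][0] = -51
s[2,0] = -51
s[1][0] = -92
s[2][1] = -46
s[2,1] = -46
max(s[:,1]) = -13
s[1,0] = -92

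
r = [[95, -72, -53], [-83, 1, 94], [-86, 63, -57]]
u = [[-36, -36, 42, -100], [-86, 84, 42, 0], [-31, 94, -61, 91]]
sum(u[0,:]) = -130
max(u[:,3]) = 91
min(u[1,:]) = -86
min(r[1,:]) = -83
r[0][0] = 95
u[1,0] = -86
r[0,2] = -53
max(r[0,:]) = 95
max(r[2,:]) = 63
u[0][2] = 42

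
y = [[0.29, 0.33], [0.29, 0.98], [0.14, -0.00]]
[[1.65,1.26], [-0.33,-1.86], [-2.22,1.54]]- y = [[1.36, 0.93],[-0.62, -2.84],[-2.36, 1.54]]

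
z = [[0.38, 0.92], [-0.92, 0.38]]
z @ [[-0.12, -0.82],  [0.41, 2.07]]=[[0.33,1.59],[0.27,1.54]]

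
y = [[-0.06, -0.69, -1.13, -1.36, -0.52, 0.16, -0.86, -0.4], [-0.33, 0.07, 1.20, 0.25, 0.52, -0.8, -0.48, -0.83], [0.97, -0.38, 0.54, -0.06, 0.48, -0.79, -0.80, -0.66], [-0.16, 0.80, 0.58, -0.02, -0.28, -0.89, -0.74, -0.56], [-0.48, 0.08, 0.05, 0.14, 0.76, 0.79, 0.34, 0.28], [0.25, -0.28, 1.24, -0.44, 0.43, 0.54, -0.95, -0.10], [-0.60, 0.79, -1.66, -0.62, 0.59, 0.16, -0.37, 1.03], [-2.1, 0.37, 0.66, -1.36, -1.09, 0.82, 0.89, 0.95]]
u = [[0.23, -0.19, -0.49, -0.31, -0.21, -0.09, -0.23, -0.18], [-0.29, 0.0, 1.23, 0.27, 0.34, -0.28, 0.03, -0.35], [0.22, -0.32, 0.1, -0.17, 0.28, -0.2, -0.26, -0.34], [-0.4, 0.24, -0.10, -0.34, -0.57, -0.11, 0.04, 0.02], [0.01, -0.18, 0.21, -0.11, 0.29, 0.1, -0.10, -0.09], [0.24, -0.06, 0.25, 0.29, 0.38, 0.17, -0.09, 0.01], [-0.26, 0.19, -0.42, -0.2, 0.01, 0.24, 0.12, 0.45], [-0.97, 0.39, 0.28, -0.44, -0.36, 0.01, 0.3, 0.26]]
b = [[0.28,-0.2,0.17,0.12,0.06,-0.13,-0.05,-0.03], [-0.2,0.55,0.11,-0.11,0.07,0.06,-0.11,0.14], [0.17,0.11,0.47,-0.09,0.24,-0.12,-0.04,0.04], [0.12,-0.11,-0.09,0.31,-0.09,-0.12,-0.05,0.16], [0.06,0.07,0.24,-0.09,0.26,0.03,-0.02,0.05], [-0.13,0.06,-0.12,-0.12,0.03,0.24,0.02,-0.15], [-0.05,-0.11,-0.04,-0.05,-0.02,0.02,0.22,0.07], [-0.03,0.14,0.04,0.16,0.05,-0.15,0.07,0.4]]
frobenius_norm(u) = 2.56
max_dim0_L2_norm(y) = 2.84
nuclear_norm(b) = 2.74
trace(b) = 2.73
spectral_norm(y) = 3.86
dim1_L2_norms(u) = [0.75, 1.41, 0.7, 0.83, 0.45, 0.62, 0.77, 1.29]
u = b @ y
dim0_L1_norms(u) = [2.62, 1.57, 3.08, 2.13, 2.44, 1.2, 1.17, 1.7]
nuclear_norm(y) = 14.00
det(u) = 0.00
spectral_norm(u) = 1.73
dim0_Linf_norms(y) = [2.1, 0.8, 1.66, 1.36, 1.09, 0.89, 0.95, 1.03]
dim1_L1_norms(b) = [1.04, 1.35, 1.28, 1.05, 0.82, 0.87, 0.58, 1.04]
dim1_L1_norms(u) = [1.93, 2.79, 1.89, 1.82, 1.09, 1.49, 1.89, 3.01]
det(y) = -5.63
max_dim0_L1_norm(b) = 1.35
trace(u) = 0.83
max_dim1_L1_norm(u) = 3.01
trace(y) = 2.41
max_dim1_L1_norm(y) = 8.24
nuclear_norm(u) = 4.99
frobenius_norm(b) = 1.31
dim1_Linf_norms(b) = [0.28, 0.55, 0.47, 0.31, 0.26, 0.24, 0.22, 0.4]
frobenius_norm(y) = 5.94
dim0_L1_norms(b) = [1.04, 1.35, 1.28, 1.05, 0.82, 0.87, 0.58, 1.04]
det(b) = -0.00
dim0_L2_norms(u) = [1.19, 0.65, 1.46, 0.8, 0.96, 0.48, 0.5, 0.74]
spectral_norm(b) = 0.81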